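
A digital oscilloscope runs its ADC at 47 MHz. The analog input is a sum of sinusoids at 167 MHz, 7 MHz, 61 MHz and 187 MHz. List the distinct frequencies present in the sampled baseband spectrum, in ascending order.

1 MHz, 7 MHz, 14 MHz, 21 MHz

fs/2 = 23.5 MHz.
167 MHz mod fs = 26 MHz.
26 MHz > fs/2 = 23.5 MHz, folds to fs − 26 MHz = 21 MHz.
7 MHz ≤ fs/2 = 23.5 MHz, passes unchanged.
61 MHz mod fs = 14 MHz.
14 MHz ≤ fs/2 = 23.5 MHz, appears at 14 MHz.
187 MHz mod fs = 46 MHz.
46 MHz > fs/2 = 23.5 MHz, folds to fs − 46 MHz = 1 MHz.
Distinct values: {1 MHz, 7 MHz, 14 MHz, 21 MHz}.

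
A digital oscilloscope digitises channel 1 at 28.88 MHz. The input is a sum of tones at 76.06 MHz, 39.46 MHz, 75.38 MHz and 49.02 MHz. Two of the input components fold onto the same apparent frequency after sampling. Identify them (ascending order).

39.46 MHz, 76.06 MHz

fs/2 = 14.44 MHz.
76.06 MHz mod fs = 18.3 MHz.
18.3 MHz > fs/2 = 14.44 MHz, folds to fs − 18.3 MHz = 10.58 MHz.
39.46 MHz mod fs = 10.58 MHz.
10.58 MHz ≤ fs/2 = 14.44 MHz, appears at 10.58 MHz.
75.38 MHz mod fs = 17.62 MHz.
17.62 MHz > fs/2 = 14.44 MHz, folds to fs − 17.62 MHz = 11.26 MHz.
49.02 MHz mod fs = 20.14 MHz.
20.14 MHz > fs/2 = 14.44 MHz, folds to fs − 20.14 MHz = 8.74 MHz.
39.46 MHz and 76.06 MHz both map to 10.58 MHz.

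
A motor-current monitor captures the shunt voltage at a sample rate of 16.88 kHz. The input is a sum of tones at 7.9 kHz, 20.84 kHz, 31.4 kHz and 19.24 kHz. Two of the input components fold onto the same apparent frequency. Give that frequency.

2.36 kHz

fs/2 = 8.44 kHz.
7.9 kHz ≤ fs/2 = 8.44 kHz, passes unchanged.
20.84 kHz mod fs = 3.96 kHz.
3.96 kHz ≤ fs/2 = 8.44 kHz, appears at 3.96 kHz.
31.4 kHz mod fs = 14.52 kHz.
14.52 kHz > fs/2 = 8.44 kHz, folds to fs − 14.52 kHz = 2.36 kHz.
19.24 kHz mod fs = 2.36 kHz.
2.36 kHz ≤ fs/2 = 8.44 kHz, appears at 2.36 kHz.
19.24 kHz and 31.4 kHz both map to 2.36 kHz.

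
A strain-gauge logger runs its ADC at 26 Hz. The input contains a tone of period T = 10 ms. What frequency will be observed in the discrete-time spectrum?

4 Hz

T = 10 ms → f = 1/T = 100 Hz.
100 Hz mod fs = 22 Hz.
22 Hz > fs/2 = 13 Hz, folds to fs − 22 Hz = 4 Hz.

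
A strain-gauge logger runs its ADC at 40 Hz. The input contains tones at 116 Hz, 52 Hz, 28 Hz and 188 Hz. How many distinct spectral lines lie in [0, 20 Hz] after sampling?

fs/2 = 20 Hz.
116 Hz mod fs = 36 Hz.
36 Hz > fs/2 = 20 Hz, folds to fs − 36 Hz = 4 Hz.
52 Hz mod fs = 12 Hz.
12 Hz ≤ fs/2 = 20 Hz, appears at 12 Hz.
28 Hz > fs/2 = 20 Hz, folds to fs − 28 Hz = 12 Hz.
188 Hz mod fs = 28 Hz.
28 Hz > fs/2 = 20 Hz, folds to fs − 28 Hz = 12 Hz.
Distinct values: {4 Hz, 12 Hz} → 2.

2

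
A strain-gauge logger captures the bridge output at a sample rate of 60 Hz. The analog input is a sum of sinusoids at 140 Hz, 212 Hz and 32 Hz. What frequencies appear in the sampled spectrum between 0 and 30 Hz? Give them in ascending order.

20 Hz, 28 Hz

fs/2 = 30 Hz.
140 Hz mod fs = 20 Hz.
20 Hz ≤ fs/2 = 30 Hz, appears at 20 Hz.
212 Hz mod fs = 32 Hz.
32 Hz > fs/2 = 30 Hz, folds to fs − 32 Hz = 28 Hz.
32 Hz > fs/2 = 30 Hz, folds to fs − 32 Hz = 28 Hz.
Distinct values: {20 Hz, 28 Hz}.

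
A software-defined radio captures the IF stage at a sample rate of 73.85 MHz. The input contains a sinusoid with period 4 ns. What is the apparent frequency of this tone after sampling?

28.45 MHz

T = 4 ns → f = 1/T = 250 MHz.
250 MHz mod fs = 28.45 MHz.
28.45 MHz ≤ fs/2 = 36.925 MHz, appears at 28.45 MHz.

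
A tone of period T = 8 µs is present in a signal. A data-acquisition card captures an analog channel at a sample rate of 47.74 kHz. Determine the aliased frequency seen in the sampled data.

18.22 kHz

T = 8 µs → f = 1/T = 125 kHz.
125 kHz mod fs = 29.52 kHz.
29.52 kHz > fs/2 = 23.87 kHz, folds to fs − 29.52 kHz = 18.22 kHz.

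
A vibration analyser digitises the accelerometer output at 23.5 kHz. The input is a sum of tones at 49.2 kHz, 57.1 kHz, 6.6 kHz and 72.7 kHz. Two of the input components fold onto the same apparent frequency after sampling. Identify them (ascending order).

fs/2 = 11.75 kHz.
49.2 kHz mod fs = 2.2 kHz.
2.2 kHz ≤ fs/2 = 11.75 kHz, appears at 2.2 kHz.
57.1 kHz mod fs = 10.1 kHz.
10.1 kHz ≤ fs/2 = 11.75 kHz, appears at 10.1 kHz.
6.6 kHz ≤ fs/2 = 11.75 kHz, passes unchanged.
72.7 kHz mod fs = 2.2 kHz.
2.2 kHz ≤ fs/2 = 11.75 kHz, appears at 2.2 kHz.
49.2 kHz and 72.7 kHz both map to 2.2 kHz.

49.2 kHz, 72.7 kHz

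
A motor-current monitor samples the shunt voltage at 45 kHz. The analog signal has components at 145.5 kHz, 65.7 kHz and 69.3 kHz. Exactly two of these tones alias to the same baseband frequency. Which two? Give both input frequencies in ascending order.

fs/2 = 22.5 kHz.
145.5 kHz mod fs = 10.5 kHz.
10.5 kHz ≤ fs/2 = 22.5 kHz, appears at 10.5 kHz.
65.7 kHz mod fs = 20.7 kHz.
20.7 kHz ≤ fs/2 = 22.5 kHz, appears at 20.7 kHz.
69.3 kHz mod fs = 24.3 kHz.
24.3 kHz > fs/2 = 22.5 kHz, folds to fs − 24.3 kHz = 20.7 kHz.
65.7 kHz and 69.3 kHz both map to 20.7 kHz.

65.7 kHz, 69.3 kHz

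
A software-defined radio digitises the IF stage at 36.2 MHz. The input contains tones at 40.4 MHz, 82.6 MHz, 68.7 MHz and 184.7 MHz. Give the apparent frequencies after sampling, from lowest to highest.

3.7 MHz, 4.2 MHz, 10.2 MHz

fs/2 = 18.1 MHz.
40.4 MHz mod fs = 4.2 MHz.
4.2 MHz ≤ fs/2 = 18.1 MHz, appears at 4.2 MHz.
82.6 MHz mod fs = 10.2 MHz.
10.2 MHz ≤ fs/2 = 18.1 MHz, appears at 10.2 MHz.
68.7 MHz mod fs = 32.5 MHz.
32.5 MHz > fs/2 = 18.1 MHz, folds to fs − 32.5 MHz = 3.7 MHz.
184.7 MHz mod fs = 3.7 MHz.
3.7 MHz ≤ fs/2 = 18.1 MHz, appears at 3.7 MHz.
Distinct values: {3.7 MHz, 4.2 MHz, 10.2 MHz}.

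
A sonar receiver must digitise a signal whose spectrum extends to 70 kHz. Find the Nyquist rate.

Nyquist rate = 2 × 70 kHz = 140 kHz.

140 kHz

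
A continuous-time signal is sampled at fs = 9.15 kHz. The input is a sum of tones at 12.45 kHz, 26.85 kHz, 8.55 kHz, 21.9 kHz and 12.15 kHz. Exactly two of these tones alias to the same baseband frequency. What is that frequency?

fs/2 = 4.575 kHz.
12.45 kHz mod fs = 3.3 kHz.
3.3 kHz ≤ fs/2 = 4.575 kHz, appears at 3.3 kHz.
26.85 kHz mod fs = 8.55 kHz.
8.55 kHz > fs/2 = 4.575 kHz, folds to fs − 8.55 kHz = 0.6 kHz.
8.55 kHz > fs/2 = 4.575 kHz, folds to fs − 8.55 kHz = 0.6 kHz.
21.9 kHz mod fs = 3.6 kHz.
3.6 kHz ≤ fs/2 = 4.575 kHz, appears at 3.6 kHz.
12.15 kHz mod fs = 3 kHz.
3 kHz ≤ fs/2 = 4.575 kHz, appears at 3 kHz.
8.55 kHz and 26.85 kHz both map to 0.6 kHz.

0.6 kHz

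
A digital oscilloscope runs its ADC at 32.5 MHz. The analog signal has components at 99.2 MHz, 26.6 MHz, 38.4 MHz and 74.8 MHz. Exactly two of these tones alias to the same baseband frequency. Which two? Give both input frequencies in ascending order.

fs/2 = 16.25 MHz.
99.2 MHz mod fs = 1.7 MHz.
1.7 MHz ≤ fs/2 = 16.25 MHz, appears at 1.7 MHz.
26.6 MHz > fs/2 = 16.25 MHz, folds to fs − 26.6 MHz = 5.9 MHz.
38.4 MHz mod fs = 5.9 MHz.
5.9 MHz ≤ fs/2 = 16.25 MHz, appears at 5.9 MHz.
74.8 MHz mod fs = 9.8 MHz.
9.8 MHz ≤ fs/2 = 16.25 MHz, appears at 9.8 MHz.
26.6 MHz and 38.4 MHz both map to 5.9 MHz.

26.6 MHz, 38.4 MHz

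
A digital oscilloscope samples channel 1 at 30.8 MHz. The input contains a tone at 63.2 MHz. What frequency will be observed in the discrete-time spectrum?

63.2 MHz mod fs = 1.6 MHz.
1.6 MHz ≤ fs/2 = 15.4 MHz, appears at 1.6 MHz.

1.6 MHz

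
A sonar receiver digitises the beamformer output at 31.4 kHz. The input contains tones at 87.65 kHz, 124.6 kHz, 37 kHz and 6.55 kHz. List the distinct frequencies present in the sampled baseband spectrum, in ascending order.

fs/2 = 15.7 kHz.
87.65 kHz mod fs = 24.85 kHz.
24.85 kHz > fs/2 = 15.7 kHz, folds to fs − 24.85 kHz = 6.55 kHz.
124.6 kHz mod fs = 30.4 kHz.
30.4 kHz > fs/2 = 15.7 kHz, folds to fs − 30.4 kHz = 1 kHz.
37 kHz mod fs = 5.6 kHz.
5.6 kHz ≤ fs/2 = 15.7 kHz, appears at 5.6 kHz.
6.55 kHz ≤ fs/2 = 15.7 kHz, passes unchanged.
Distinct values: {1 kHz, 5.6 kHz, 6.55 kHz}.

1 kHz, 5.6 kHz, 6.55 kHz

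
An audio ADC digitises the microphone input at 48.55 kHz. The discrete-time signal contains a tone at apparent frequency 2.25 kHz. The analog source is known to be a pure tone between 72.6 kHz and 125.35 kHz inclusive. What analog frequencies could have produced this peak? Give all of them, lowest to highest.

Frequencies that alias to 2.25 kHz are k·fs ± 2.25 kHz for integer k ≥ 0.
k=0: 2.25 kHz.
k=1: 46.3 kHz, 50.8 kHz.
k=2: 94.85 kHz, 99.35 kHz.
k=3: 143.4 kHz, 147.9 kHz.
Within [72.6 kHz, 125.35 kHz]: 94.85 kHz, 99.35 kHz.

94.85 kHz, 99.35 kHz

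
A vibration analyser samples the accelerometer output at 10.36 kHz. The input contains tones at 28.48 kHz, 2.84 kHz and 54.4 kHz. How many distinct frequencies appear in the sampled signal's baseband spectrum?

2

fs/2 = 5.18 kHz.
28.48 kHz mod fs = 7.76 kHz.
7.76 kHz > fs/2 = 5.18 kHz, folds to fs − 7.76 kHz = 2.6 kHz.
2.84 kHz ≤ fs/2 = 5.18 kHz, passes unchanged.
54.4 kHz mod fs = 2.6 kHz.
2.6 kHz ≤ fs/2 = 5.18 kHz, appears at 2.6 kHz.
Distinct values: {2.6 kHz, 2.84 kHz} → 2.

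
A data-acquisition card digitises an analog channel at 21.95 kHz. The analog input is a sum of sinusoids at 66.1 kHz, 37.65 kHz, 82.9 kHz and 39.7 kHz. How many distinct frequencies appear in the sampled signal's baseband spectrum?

4

fs/2 = 10.975 kHz.
66.1 kHz mod fs = 0.25 kHz.
0.25 kHz ≤ fs/2 = 10.975 kHz, appears at 0.25 kHz.
37.65 kHz mod fs = 15.7 kHz.
15.7 kHz > fs/2 = 10.975 kHz, folds to fs − 15.7 kHz = 6.25 kHz.
82.9 kHz mod fs = 17.05 kHz.
17.05 kHz > fs/2 = 10.975 kHz, folds to fs − 17.05 kHz = 4.9 kHz.
39.7 kHz mod fs = 17.75 kHz.
17.75 kHz > fs/2 = 10.975 kHz, folds to fs − 17.75 kHz = 4.2 kHz.
Distinct values: {0.25 kHz, 4.2 kHz, 4.9 kHz, 6.25 kHz} → 4.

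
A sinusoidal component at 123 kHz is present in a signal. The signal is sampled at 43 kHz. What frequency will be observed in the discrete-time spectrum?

6 kHz

123 kHz mod fs = 37 kHz.
37 kHz > fs/2 = 21.5 kHz, folds to fs − 37 kHz = 6 kHz.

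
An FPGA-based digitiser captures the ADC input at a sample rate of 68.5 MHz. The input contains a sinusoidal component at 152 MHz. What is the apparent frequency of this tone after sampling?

15 MHz

152 MHz mod fs = 15 MHz.
15 MHz ≤ fs/2 = 34.25 MHz, appears at 15 MHz.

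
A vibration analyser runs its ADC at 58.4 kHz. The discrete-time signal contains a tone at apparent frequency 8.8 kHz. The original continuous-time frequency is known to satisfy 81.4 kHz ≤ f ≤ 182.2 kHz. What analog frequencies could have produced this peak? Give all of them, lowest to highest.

108 kHz, 125.6 kHz, 166.4 kHz

Frequencies that alias to 8.8 kHz are k·fs ± 8.8 kHz for integer k ≥ 0.
k=0: 8.8 kHz.
k=1: 49.6 kHz, 67.2 kHz.
k=2: 108 kHz, 125.6 kHz.
k=3: 166.4 kHz, 184 kHz.
k=4: 224.8 kHz, 242.4 kHz.
Within [81.4 kHz, 182.2 kHz]: 108 kHz, 125.6 kHz, 166.4 kHz.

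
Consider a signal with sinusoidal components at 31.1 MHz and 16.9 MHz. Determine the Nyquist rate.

Highest-frequency component: 31.1 MHz.
Nyquist rate = 2 × 31.1 MHz = 62.2 MHz.

62.2 MHz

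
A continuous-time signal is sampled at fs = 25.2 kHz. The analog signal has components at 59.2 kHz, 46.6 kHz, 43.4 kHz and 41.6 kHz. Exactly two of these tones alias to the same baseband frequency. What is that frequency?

8.8 kHz

fs/2 = 12.6 kHz.
59.2 kHz mod fs = 8.8 kHz.
8.8 kHz ≤ fs/2 = 12.6 kHz, appears at 8.8 kHz.
46.6 kHz mod fs = 21.4 kHz.
21.4 kHz > fs/2 = 12.6 kHz, folds to fs − 21.4 kHz = 3.8 kHz.
43.4 kHz mod fs = 18.2 kHz.
18.2 kHz > fs/2 = 12.6 kHz, folds to fs − 18.2 kHz = 7 kHz.
41.6 kHz mod fs = 16.4 kHz.
16.4 kHz > fs/2 = 12.6 kHz, folds to fs − 16.4 kHz = 8.8 kHz.
41.6 kHz and 59.2 kHz both map to 8.8 kHz.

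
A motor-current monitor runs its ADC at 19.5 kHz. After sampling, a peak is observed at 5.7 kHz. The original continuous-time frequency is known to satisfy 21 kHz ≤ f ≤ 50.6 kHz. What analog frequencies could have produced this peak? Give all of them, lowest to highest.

Frequencies that alias to 5.7 kHz are k·fs ± 5.7 kHz for integer k ≥ 0.
k=0: 5.7 kHz.
k=1: 13.8 kHz, 25.2 kHz.
k=2: 33.3 kHz, 44.7 kHz.
k=3: 52.8 kHz, 64.2 kHz.
Within [21 kHz, 50.6 kHz]: 25.2 kHz, 33.3 kHz, 44.7 kHz.

25.2 kHz, 33.3 kHz, 44.7 kHz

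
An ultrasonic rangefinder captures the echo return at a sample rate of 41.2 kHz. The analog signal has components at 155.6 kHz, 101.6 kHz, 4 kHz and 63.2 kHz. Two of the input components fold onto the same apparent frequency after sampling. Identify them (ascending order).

fs/2 = 20.6 kHz.
155.6 kHz mod fs = 32 kHz.
32 kHz > fs/2 = 20.6 kHz, folds to fs − 32 kHz = 9.2 kHz.
101.6 kHz mod fs = 19.2 kHz.
19.2 kHz ≤ fs/2 = 20.6 kHz, appears at 19.2 kHz.
4 kHz ≤ fs/2 = 20.6 kHz, passes unchanged.
63.2 kHz mod fs = 22 kHz.
22 kHz > fs/2 = 20.6 kHz, folds to fs − 22 kHz = 19.2 kHz.
63.2 kHz and 101.6 kHz both map to 19.2 kHz.

63.2 kHz, 101.6 kHz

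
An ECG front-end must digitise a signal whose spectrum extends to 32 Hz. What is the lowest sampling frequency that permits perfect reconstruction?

Nyquist rate = 2 × 32 Hz = 64 Hz.

64 Hz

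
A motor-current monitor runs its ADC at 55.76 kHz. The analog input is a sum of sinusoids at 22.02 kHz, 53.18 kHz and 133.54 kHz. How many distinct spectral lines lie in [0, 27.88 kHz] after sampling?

2

fs/2 = 27.88 kHz.
22.02 kHz ≤ fs/2 = 27.88 kHz, passes unchanged.
53.18 kHz > fs/2 = 27.88 kHz, folds to fs − 53.18 kHz = 2.58 kHz.
133.54 kHz mod fs = 22.02 kHz.
22.02 kHz ≤ fs/2 = 27.88 kHz, appears at 22.02 kHz.
Distinct values: {2.58 kHz, 22.02 kHz} → 2.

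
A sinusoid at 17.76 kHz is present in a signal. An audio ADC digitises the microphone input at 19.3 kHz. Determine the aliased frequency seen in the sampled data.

17.76 kHz > fs/2 = 9.65 kHz, folds to fs − 17.76 kHz = 1.54 kHz.

1.54 kHz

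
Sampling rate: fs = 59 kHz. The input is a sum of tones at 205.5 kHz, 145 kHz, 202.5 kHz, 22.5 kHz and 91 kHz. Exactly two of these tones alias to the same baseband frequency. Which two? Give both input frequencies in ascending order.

fs/2 = 29.5 kHz.
205.5 kHz mod fs = 28.5 kHz.
28.5 kHz ≤ fs/2 = 29.5 kHz, appears at 28.5 kHz.
145 kHz mod fs = 27 kHz.
27 kHz ≤ fs/2 = 29.5 kHz, appears at 27 kHz.
202.5 kHz mod fs = 25.5 kHz.
25.5 kHz ≤ fs/2 = 29.5 kHz, appears at 25.5 kHz.
22.5 kHz ≤ fs/2 = 29.5 kHz, passes unchanged.
91 kHz mod fs = 32 kHz.
32 kHz > fs/2 = 29.5 kHz, folds to fs − 32 kHz = 27 kHz.
91 kHz and 145 kHz both map to 27 kHz.

91 kHz, 145 kHz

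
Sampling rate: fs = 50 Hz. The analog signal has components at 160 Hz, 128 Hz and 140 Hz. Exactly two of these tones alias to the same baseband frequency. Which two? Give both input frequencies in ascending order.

140 Hz, 160 Hz

fs/2 = 25 Hz.
160 Hz mod fs = 10 Hz.
10 Hz ≤ fs/2 = 25 Hz, appears at 10 Hz.
128 Hz mod fs = 28 Hz.
28 Hz > fs/2 = 25 Hz, folds to fs − 28 Hz = 22 Hz.
140 Hz mod fs = 40 Hz.
40 Hz > fs/2 = 25 Hz, folds to fs − 40 Hz = 10 Hz.
140 Hz and 160 Hz both map to 10 Hz.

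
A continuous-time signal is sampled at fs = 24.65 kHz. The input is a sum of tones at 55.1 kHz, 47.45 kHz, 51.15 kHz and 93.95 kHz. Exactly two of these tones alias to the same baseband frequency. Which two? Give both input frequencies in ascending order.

fs/2 = 12.325 kHz.
55.1 kHz mod fs = 5.8 kHz.
5.8 kHz ≤ fs/2 = 12.325 kHz, appears at 5.8 kHz.
47.45 kHz mod fs = 22.8 kHz.
22.8 kHz > fs/2 = 12.325 kHz, folds to fs − 22.8 kHz = 1.85 kHz.
51.15 kHz mod fs = 1.85 kHz.
1.85 kHz ≤ fs/2 = 12.325 kHz, appears at 1.85 kHz.
93.95 kHz mod fs = 20 kHz.
20 kHz > fs/2 = 12.325 kHz, folds to fs − 20 kHz = 4.65 kHz.
47.45 kHz and 51.15 kHz both map to 1.85 kHz.

47.45 kHz, 51.15 kHz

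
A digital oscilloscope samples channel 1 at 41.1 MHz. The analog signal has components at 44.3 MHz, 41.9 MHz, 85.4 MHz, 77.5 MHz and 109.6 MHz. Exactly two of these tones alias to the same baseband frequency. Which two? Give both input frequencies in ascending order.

44.3 MHz, 85.4 MHz

fs/2 = 20.55 MHz.
44.3 MHz mod fs = 3.2 MHz.
3.2 MHz ≤ fs/2 = 20.55 MHz, appears at 3.2 MHz.
41.9 MHz mod fs = 0.8 MHz.
0.8 MHz ≤ fs/2 = 20.55 MHz, appears at 0.8 MHz.
85.4 MHz mod fs = 3.2 MHz.
3.2 MHz ≤ fs/2 = 20.55 MHz, appears at 3.2 MHz.
77.5 MHz mod fs = 36.4 MHz.
36.4 MHz > fs/2 = 20.55 MHz, folds to fs − 36.4 MHz = 4.7 MHz.
109.6 MHz mod fs = 27.4 MHz.
27.4 MHz > fs/2 = 20.55 MHz, folds to fs − 27.4 MHz = 13.7 MHz.
44.3 MHz and 85.4 MHz both map to 3.2 MHz.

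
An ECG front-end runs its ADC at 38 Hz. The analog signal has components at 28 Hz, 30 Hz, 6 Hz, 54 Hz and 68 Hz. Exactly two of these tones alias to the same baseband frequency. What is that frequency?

8 Hz

fs/2 = 19 Hz.
28 Hz > fs/2 = 19 Hz, folds to fs − 28 Hz = 10 Hz.
30 Hz > fs/2 = 19 Hz, folds to fs − 30 Hz = 8 Hz.
6 Hz ≤ fs/2 = 19 Hz, passes unchanged.
54 Hz mod fs = 16 Hz.
16 Hz ≤ fs/2 = 19 Hz, appears at 16 Hz.
68 Hz mod fs = 30 Hz.
30 Hz > fs/2 = 19 Hz, folds to fs − 30 Hz = 8 Hz.
30 Hz and 68 Hz both map to 8 Hz.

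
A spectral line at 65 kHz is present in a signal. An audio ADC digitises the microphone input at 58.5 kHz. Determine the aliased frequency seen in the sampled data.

6.5 kHz

65 kHz mod fs = 6.5 kHz.
6.5 kHz ≤ fs/2 = 29.25 kHz, appears at 6.5 kHz.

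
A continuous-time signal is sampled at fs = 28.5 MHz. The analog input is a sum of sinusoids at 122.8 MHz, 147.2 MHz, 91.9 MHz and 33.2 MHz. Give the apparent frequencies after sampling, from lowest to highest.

4.7 MHz, 6.4 MHz, 8.8 MHz

fs/2 = 14.25 MHz.
122.8 MHz mod fs = 8.8 MHz.
8.8 MHz ≤ fs/2 = 14.25 MHz, appears at 8.8 MHz.
147.2 MHz mod fs = 4.7 MHz.
4.7 MHz ≤ fs/2 = 14.25 MHz, appears at 4.7 MHz.
91.9 MHz mod fs = 6.4 MHz.
6.4 MHz ≤ fs/2 = 14.25 MHz, appears at 6.4 MHz.
33.2 MHz mod fs = 4.7 MHz.
4.7 MHz ≤ fs/2 = 14.25 MHz, appears at 4.7 MHz.
Distinct values: {4.7 MHz, 6.4 MHz, 8.8 MHz}.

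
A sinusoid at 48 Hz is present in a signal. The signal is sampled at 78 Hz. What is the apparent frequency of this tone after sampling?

30 Hz

48 Hz > fs/2 = 39 Hz, folds to fs − 48 Hz = 30 Hz.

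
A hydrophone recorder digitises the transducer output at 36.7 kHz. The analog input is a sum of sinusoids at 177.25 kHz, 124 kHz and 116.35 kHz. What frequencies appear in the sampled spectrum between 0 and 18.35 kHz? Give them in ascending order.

6.25 kHz, 13.9 kHz

fs/2 = 18.35 kHz.
177.25 kHz mod fs = 30.45 kHz.
30.45 kHz > fs/2 = 18.35 kHz, folds to fs − 30.45 kHz = 6.25 kHz.
124 kHz mod fs = 13.9 kHz.
13.9 kHz ≤ fs/2 = 18.35 kHz, appears at 13.9 kHz.
116.35 kHz mod fs = 6.25 kHz.
6.25 kHz ≤ fs/2 = 18.35 kHz, appears at 6.25 kHz.
Distinct values: {6.25 kHz, 13.9 kHz}.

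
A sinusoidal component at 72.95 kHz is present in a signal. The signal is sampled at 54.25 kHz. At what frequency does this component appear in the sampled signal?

72.95 kHz mod fs = 18.7 kHz.
18.7 kHz ≤ fs/2 = 27.125 kHz, appears at 18.7 kHz.

18.7 kHz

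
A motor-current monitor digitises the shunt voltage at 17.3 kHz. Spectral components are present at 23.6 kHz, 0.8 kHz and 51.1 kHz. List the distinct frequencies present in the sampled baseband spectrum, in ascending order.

fs/2 = 8.65 kHz.
23.6 kHz mod fs = 6.3 kHz.
6.3 kHz ≤ fs/2 = 8.65 kHz, appears at 6.3 kHz.
0.8 kHz ≤ fs/2 = 8.65 kHz, passes unchanged.
51.1 kHz mod fs = 16.5 kHz.
16.5 kHz > fs/2 = 8.65 kHz, folds to fs − 16.5 kHz = 0.8 kHz.
Distinct values: {0.8 kHz, 6.3 kHz}.

0.8 kHz, 6.3 kHz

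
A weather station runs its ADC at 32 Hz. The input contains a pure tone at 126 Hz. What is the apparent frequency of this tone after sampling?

2 Hz

126 Hz mod fs = 30 Hz.
30 Hz > fs/2 = 16 Hz, folds to fs − 30 Hz = 2 Hz.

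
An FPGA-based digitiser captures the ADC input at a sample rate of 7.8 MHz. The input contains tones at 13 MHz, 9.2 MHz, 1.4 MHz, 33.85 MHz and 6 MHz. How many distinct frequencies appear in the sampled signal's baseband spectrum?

fs/2 = 3.9 MHz.
13 MHz mod fs = 5.2 MHz.
5.2 MHz > fs/2 = 3.9 MHz, folds to fs − 5.2 MHz = 2.6 MHz.
9.2 MHz mod fs = 1.4 MHz.
1.4 MHz ≤ fs/2 = 3.9 MHz, appears at 1.4 MHz.
1.4 MHz ≤ fs/2 = 3.9 MHz, passes unchanged.
33.85 MHz mod fs = 2.65 MHz.
2.65 MHz ≤ fs/2 = 3.9 MHz, appears at 2.65 MHz.
6 MHz > fs/2 = 3.9 MHz, folds to fs − 6 MHz = 1.8 MHz.
Distinct values: {1.4 MHz, 1.8 MHz, 2.6 MHz, 2.65 MHz} → 4.

4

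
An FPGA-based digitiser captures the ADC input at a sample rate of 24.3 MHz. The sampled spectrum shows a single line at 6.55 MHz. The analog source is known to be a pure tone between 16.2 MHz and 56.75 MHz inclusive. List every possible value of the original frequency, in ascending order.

17.75 MHz, 30.85 MHz, 42.05 MHz, 55.15 MHz

Frequencies that alias to 6.55 MHz are k·fs ± 6.55 MHz for integer k ≥ 0.
k=0: 6.55 MHz.
k=1: 17.75 MHz, 30.85 MHz.
k=2: 42.05 MHz, 55.15 MHz.
k=3: 66.35 MHz, 79.45 MHz.
Within [16.2 MHz, 56.75 MHz]: 17.75 MHz, 30.85 MHz, 42.05 MHz, 55.15 MHz.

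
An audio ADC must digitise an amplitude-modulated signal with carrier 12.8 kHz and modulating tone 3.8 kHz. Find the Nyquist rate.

33.2 kHz

AM sidebands sit at fc ± fm = 9 kHz and 16.6 kHz.
Highest-frequency component: 16.6 kHz.
Nyquist rate = 2 × 16.6 kHz = 33.2 kHz.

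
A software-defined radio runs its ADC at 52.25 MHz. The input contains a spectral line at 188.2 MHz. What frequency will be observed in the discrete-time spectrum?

20.8 MHz

188.2 MHz mod fs = 31.45 MHz.
31.45 MHz > fs/2 = 26.125 MHz, folds to fs − 31.45 MHz = 20.8 MHz.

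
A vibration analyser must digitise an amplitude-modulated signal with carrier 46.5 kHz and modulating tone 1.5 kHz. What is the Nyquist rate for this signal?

AM sidebands sit at fc ± fm = 45 kHz and 48 kHz.
Highest-frequency component: 48 kHz.
Nyquist rate = 2 × 48 kHz = 96 kHz.

96 kHz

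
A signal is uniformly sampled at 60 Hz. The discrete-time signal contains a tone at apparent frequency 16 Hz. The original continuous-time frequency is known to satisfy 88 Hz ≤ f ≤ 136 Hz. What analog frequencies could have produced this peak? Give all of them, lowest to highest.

Frequencies that alias to 16 Hz are k·fs ± 16 Hz for integer k ≥ 0.
k=0: 16 Hz.
k=1: 44 Hz, 76 Hz.
k=2: 104 Hz, 136 Hz.
k=3: 164 Hz, 196 Hz.
Within [88 Hz, 136 Hz]: 104 Hz, 136 Hz.

104 Hz, 136 Hz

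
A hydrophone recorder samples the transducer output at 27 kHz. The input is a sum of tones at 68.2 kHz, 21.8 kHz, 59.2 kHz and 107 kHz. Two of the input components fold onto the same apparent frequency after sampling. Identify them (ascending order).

fs/2 = 13.5 kHz.
68.2 kHz mod fs = 14.2 kHz.
14.2 kHz > fs/2 = 13.5 kHz, folds to fs − 14.2 kHz = 12.8 kHz.
21.8 kHz > fs/2 = 13.5 kHz, folds to fs − 21.8 kHz = 5.2 kHz.
59.2 kHz mod fs = 5.2 kHz.
5.2 kHz ≤ fs/2 = 13.5 kHz, appears at 5.2 kHz.
107 kHz mod fs = 26 kHz.
26 kHz > fs/2 = 13.5 kHz, folds to fs − 26 kHz = 1 kHz.
21.8 kHz and 59.2 kHz both map to 5.2 kHz.

21.8 kHz, 59.2 kHz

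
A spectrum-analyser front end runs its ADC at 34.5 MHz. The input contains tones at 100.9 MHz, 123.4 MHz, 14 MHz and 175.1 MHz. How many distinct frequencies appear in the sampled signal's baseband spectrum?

fs/2 = 17.25 MHz.
100.9 MHz mod fs = 31.9 MHz.
31.9 MHz > fs/2 = 17.25 MHz, folds to fs − 31.9 MHz = 2.6 MHz.
123.4 MHz mod fs = 19.9 MHz.
19.9 MHz > fs/2 = 17.25 MHz, folds to fs − 19.9 MHz = 14.6 MHz.
14 MHz ≤ fs/2 = 17.25 MHz, passes unchanged.
175.1 MHz mod fs = 2.6 MHz.
2.6 MHz ≤ fs/2 = 17.25 MHz, appears at 2.6 MHz.
Distinct values: {2.6 MHz, 14 MHz, 14.6 MHz} → 3.

3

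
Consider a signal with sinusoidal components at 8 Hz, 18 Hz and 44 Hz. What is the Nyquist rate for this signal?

Highest-frequency component: 44 Hz.
Nyquist rate = 2 × 44 Hz = 88 Hz.

88 Hz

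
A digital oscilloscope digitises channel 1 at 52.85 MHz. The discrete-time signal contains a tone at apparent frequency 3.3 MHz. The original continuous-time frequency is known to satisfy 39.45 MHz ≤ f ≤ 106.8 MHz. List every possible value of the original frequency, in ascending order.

49.55 MHz, 56.15 MHz, 102.4 MHz

Frequencies that alias to 3.3 MHz are k·fs ± 3.3 MHz for integer k ≥ 0.
k=0: 3.3 MHz.
k=1: 49.55 MHz, 56.15 MHz.
k=2: 102.4 MHz, 109 MHz.
k=3: 155.25 MHz, 161.85 MHz.
Within [39.45 MHz, 106.8 MHz]: 49.55 MHz, 56.15 MHz, 102.4 MHz.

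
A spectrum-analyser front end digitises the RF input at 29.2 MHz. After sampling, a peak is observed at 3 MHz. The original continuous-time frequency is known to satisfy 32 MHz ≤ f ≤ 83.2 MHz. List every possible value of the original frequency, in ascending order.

Frequencies that alias to 3 MHz are k·fs ± 3 MHz for integer k ≥ 0.
k=0: 3 MHz.
k=1: 26.2 MHz, 32.2 MHz.
k=2: 55.4 MHz, 61.4 MHz.
k=3: 84.6 MHz, 90.6 MHz.
Within [32 MHz, 83.2 MHz]: 32.2 MHz, 55.4 MHz, 61.4 MHz.

32.2 MHz, 55.4 MHz, 61.4 MHz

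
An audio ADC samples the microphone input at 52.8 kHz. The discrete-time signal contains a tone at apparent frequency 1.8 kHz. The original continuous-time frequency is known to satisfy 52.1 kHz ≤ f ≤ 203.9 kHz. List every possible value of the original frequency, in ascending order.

54.6 kHz, 103.8 kHz, 107.4 kHz, 156.6 kHz, 160.2 kHz

Frequencies that alias to 1.8 kHz are k·fs ± 1.8 kHz for integer k ≥ 0.
k=0: 1.8 kHz.
k=1: 51 kHz, 54.6 kHz.
k=2: 103.8 kHz, 107.4 kHz.
k=3: 156.6 kHz, 160.2 kHz.
k=4: 209.4 kHz, 213 kHz.
Within [52.1 kHz, 203.9 kHz]: 54.6 kHz, 103.8 kHz, 107.4 kHz, 156.6 kHz, 160.2 kHz.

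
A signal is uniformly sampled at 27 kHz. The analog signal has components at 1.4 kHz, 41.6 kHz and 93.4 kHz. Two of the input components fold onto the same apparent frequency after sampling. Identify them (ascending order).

fs/2 = 13.5 kHz.
1.4 kHz ≤ fs/2 = 13.5 kHz, passes unchanged.
41.6 kHz mod fs = 14.6 kHz.
14.6 kHz > fs/2 = 13.5 kHz, folds to fs − 14.6 kHz = 12.4 kHz.
93.4 kHz mod fs = 12.4 kHz.
12.4 kHz ≤ fs/2 = 13.5 kHz, appears at 12.4 kHz.
41.6 kHz and 93.4 kHz both map to 12.4 kHz.

41.6 kHz, 93.4 kHz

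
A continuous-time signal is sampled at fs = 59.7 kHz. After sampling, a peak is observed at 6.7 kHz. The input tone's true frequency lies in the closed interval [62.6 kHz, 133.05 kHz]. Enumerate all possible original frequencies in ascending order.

66.4 kHz, 112.7 kHz, 126.1 kHz

Frequencies that alias to 6.7 kHz are k·fs ± 6.7 kHz for integer k ≥ 0.
k=0: 6.7 kHz.
k=1: 53 kHz, 66.4 kHz.
k=2: 112.7 kHz, 126.1 kHz.
k=3: 172.4 kHz, 185.8 kHz.
Within [62.6 kHz, 133.05 kHz]: 66.4 kHz, 112.7 kHz, 126.1 kHz.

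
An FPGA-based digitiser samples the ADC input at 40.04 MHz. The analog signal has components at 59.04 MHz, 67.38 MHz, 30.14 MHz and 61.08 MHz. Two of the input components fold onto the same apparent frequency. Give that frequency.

19 MHz

fs/2 = 20.02 MHz.
59.04 MHz mod fs = 19 MHz.
19 MHz ≤ fs/2 = 20.02 MHz, appears at 19 MHz.
67.38 MHz mod fs = 27.34 MHz.
27.34 MHz > fs/2 = 20.02 MHz, folds to fs − 27.34 MHz = 12.7 MHz.
30.14 MHz > fs/2 = 20.02 MHz, folds to fs − 30.14 MHz = 9.9 MHz.
61.08 MHz mod fs = 21.04 MHz.
21.04 MHz > fs/2 = 20.02 MHz, folds to fs − 21.04 MHz = 19 MHz.
59.04 MHz and 61.08 MHz both map to 19 MHz.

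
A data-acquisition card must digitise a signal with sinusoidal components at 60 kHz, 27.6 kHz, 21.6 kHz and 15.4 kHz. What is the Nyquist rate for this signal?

Highest-frequency component: 60 kHz.
Nyquist rate = 2 × 60 kHz = 120 kHz.

120 kHz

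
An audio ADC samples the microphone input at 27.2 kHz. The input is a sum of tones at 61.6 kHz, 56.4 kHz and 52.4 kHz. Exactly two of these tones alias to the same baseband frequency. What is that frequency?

2 kHz

fs/2 = 13.6 kHz.
61.6 kHz mod fs = 7.2 kHz.
7.2 kHz ≤ fs/2 = 13.6 kHz, appears at 7.2 kHz.
56.4 kHz mod fs = 2 kHz.
2 kHz ≤ fs/2 = 13.6 kHz, appears at 2 kHz.
52.4 kHz mod fs = 25.2 kHz.
25.2 kHz > fs/2 = 13.6 kHz, folds to fs − 25.2 kHz = 2 kHz.
52.4 kHz and 56.4 kHz both map to 2 kHz.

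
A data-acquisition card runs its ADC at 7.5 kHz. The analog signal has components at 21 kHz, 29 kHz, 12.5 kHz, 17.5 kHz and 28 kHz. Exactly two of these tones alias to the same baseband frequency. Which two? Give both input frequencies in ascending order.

fs/2 = 3.75 kHz.
21 kHz mod fs = 6 kHz.
6 kHz > fs/2 = 3.75 kHz, folds to fs − 6 kHz = 1.5 kHz.
29 kHz mod fs = 6.5 kHz.
6.5 kHz > fs/2 = 3.75 kHz, folds to fs − 6.5 kHz = 1 kHz.
12.5 kHz mod fs = 5 kHz.
5 kHz > fs/2 = 3.75 kHz, folds to fs − 5 kHz = 2.5 kHz.
17.5 kHz mod fs = 2.5 kHz.
2.5 kHz ≤ fs/2 = 3.75 kHz, appears at 2.5 kHz.
28 kHz mod fs = 5.5 kHz.
5.5 kHz > fs/2 = 3.75 kHz, folds to fs − 5.5 kHz = 2 kHz.
12.5 kHz and 17.5 kHz both map to 2.5 kHz.

12.5 kHz, 17.5 kHz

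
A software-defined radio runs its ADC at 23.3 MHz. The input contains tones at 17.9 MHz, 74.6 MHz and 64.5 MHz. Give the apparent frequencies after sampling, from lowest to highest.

4.7 MHz, 5.4 MHz

fs/2 = 11.65 MHz.
17.9 MHz > fs/2 = 11.65 MHz, folds to fs − 17.9 MHz = 5.4 MHz.
74.6 MHz mod fs = 4.7 MHz.
4.7 MHz ≤ fs/2 = 11.65 MHz, appears at 4.7 MHz.
64.5 MHz mod fs = 17.9 MHz.
17.9 MHz > fs/2 = 11.65 MHz, folds to fs − 17.9 MHz = 5.4 MHz.
Distinct values: {4.7 MHz, 5.4 MHz}.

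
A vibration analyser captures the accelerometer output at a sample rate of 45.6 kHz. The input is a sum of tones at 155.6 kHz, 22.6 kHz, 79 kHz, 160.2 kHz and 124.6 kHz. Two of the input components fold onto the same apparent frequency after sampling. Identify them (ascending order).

79 kHz, 124.6 kHz

fs/2 = 22.8 kHz.
155.6 kHz mod fs = 18.8 kHz.
18.8 kHz ≤ fs/2 = 22.8 kHz, appears at 18.8 kHz.
22.6 kHz ≤ fs/2 = 22.8 kHz, passes unchanged.
79 kHz mod fs = 33.4 kHz.
33.4 kHz > fs/2 = 22.8 kHz, folds to fs − 33.4 kHz = 12.2 kHz.
160.2 kHz mod fs = 23.4 kHz.
23.4 kHz > fs/2 = 22.8 kHz, folds to fs − 23.4 kHz = 22.2 kHz.
124.6 kHz mod fs = 33.4 kHz.
33.4 kHz > fs/2 = 22.8 kHz, folds to fs − 33.4 kHz = 12.2 kHz.
79 kHz and 124.6 kHz both map to 12.2 kHz.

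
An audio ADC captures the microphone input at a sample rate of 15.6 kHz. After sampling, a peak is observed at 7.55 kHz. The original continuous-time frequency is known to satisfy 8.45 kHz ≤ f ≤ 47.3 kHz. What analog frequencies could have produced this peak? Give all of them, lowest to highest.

23.15 kHz, 23.65 kHz, 38.75 kHz, 39.25 kHz

Frequencies that alias to 7.55 kHz are k·fs ± 7.55 kHz for integer k ≥ 0.
k=0: 7.55 kHz.
k=1: 8.05 kHz, 23.15 kHz.
k=2: 23.65 kHz, 38.75 kHz.
k=3: 39.25 kHz, 54.35 kHz.
k=4: 54.85 kHz, 69.95 kHz.
Within [8.45 kHz, 47.3 kHz]: 23.15 kHz, 23.65 kHz, 38.75 kHz, 39.25 kHz.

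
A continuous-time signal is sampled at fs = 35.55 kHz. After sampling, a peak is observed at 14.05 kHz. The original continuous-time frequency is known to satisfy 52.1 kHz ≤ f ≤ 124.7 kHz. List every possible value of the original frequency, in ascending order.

Frequencies that alias to 14.05 kHz are k·fs ± 14.05 kHz for integer k ≥ 0.
k=0: 14.05 kHz.
k=1: 21.5 kHz, 49.6 kHz.
k=2: 57.05 kHz, 85.15 kHz.
k=3: 92.6 kHz, 120.7 kHz.
k=4: 128.15 kHz, 156.25 kHz.
Within [52.1 kHz, 124.7 kHz]: 57.05 kHz, 85.15 kHz, 92.6 kHz, 120.7 kHz.

57.05 kHz, 85.15 kHz, 92.6 kHz, 120.7 kHz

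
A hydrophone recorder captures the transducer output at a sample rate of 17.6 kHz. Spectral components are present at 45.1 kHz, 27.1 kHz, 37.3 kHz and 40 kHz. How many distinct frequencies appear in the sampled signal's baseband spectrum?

4

fs/2 = 8.8 kHz.
45.1 kHz mod fs = 9.9 kHz.
9.9 kHz > fs/2 = 8.8 kHz, folds to fs − 9.9 kHz = 7.7 kHz.
27.1 kHz mod fs = 9.5 kHz.
9.5 kHz > fs/2 = 8.8 kHz, folds to fs − 9.5 kHz = 8.1 kHz.
37.3 kHz mod fs = 2.1 kHz.
2.1 kHz ≤ fs/2 = 8.8 kHz, appears at 2.1 kHz.
40 kHz mod fs = 4.8 kHz.
4.8 kHz ≤ fs/2 = 8.8 kHz, appears at 4.8 kHz.
Distinct values: {2.1 kHz, 4.8 kHz, 7.7 kHz, 8.1 kHz} → 4.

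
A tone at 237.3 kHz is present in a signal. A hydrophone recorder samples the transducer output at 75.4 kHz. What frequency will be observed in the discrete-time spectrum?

11.1 kHz

237.3 kHz mod fs = 11.1 kHz.
11.1 kHz ≤ fs/2 = 37.7 kHz, appears at 11.1 kHz.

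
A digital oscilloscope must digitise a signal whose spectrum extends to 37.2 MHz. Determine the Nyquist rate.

Nyquist rate = 2 × 37.2 MHz = 74.4 MHz.

74.4 MHz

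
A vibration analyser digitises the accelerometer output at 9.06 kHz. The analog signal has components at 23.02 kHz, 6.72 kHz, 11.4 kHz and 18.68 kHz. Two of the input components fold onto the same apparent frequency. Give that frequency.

fs/2 = 4.53 kHz.
23.02 kHz mod fs = 4.9 kHz.
4.9 kHz > fs/2 = 4.53 kHz, folds to fs − 4.9 kHz = 4.16 kHz.
6.72 kHz > fs/2 = 4.53 kHz, folds to fs − 6.72 kHz = 2.34 kHz.
11.4 kHz mod fs = 2.34 kHz.
2.34 kHz ≤ fs/2 = 4.53 kHz, appears at 2.34 kHz.
18.68 kHz mod fs = 0.56 kHz.
0.56 kHz ≤ fs/2 = 4.53 kHz, appears at 0.56 kHz.
6.72 kHz and 11.4 kHz both map to 2.34 kHz.

2.34 kHz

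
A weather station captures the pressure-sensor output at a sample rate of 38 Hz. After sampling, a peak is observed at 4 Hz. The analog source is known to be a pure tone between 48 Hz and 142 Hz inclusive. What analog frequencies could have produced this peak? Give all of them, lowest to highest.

Frequencies that alias to 4 Hz are k·fs ± 4 Hz for integer k ≥ 0.
k=0: 4 Hz.
k=1: 34 Hz, 42 Hz.
k=2: 72 Hz, 80 Hz.
k=3: 110 Hz, 118 Hz.
k=4: 148 Hz, 156 Hz.
Within [48 Hz, 142 Hz]: 72 Hz, 80 Hz, 110 Hz, 118 Hz.

72 Hz, 80 Hz, 110 Hz, 118 Hz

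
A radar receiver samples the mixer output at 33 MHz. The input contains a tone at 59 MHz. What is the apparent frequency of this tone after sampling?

7 MHz

59 MHz mod fs = 26 MHz.
26 MHz > fs/2 = 16.5 MHz, folds to fs − 26 MHz = 7 MHz.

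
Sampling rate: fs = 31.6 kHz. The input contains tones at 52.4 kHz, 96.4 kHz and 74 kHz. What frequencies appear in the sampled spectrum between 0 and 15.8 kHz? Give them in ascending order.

fs/2 = 15.8 kHz.
52.4 kHz mod fs = 20.8 kHz.
20.8 kHz > fs/2 = 15.8 kHz, folds to fs − 20.8 kHz = 10.8 kHz.
96.4 kHz mod fs = 1.6 kHz.
1.6 kHz ≤ fs/2 = 15.8 kHz, appears at 1.6 kHz.
74 kHz mod fs = 10.8 kHz.
10.8 kHz ≤ fs/2 = 15.8 kHz, appears at 10.8 kHz.
Distinct values: {1.6 kHz, 10.8 kHz}.

1.6 kHz, 10.8 kHz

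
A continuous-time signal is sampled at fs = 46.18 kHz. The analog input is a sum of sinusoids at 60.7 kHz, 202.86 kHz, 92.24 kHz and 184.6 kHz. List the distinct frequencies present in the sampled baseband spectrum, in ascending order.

0.12 kHz, 14.52 kHz, 18.14 kHz

fs/2 = 23.09 kHz.
60.7 kHz mod fs = 14.52 kHz.
14.52 kHz ≤ fs/2 = 23.09 kHz, appears at 14.52 kHz.
202.86 kHz mod fs = 18.14 kHz.
18.14 kHz ≤ fs/2 = 23.09 kHz, appears at 18.14 kHz.
92.24 kHz mod fs = 46.06 kHz.
46.06 kHz > fs/2 = 23.09 kHz, folds to fs − 46.06 kHz = 0.12 kHz.
184.6 kHz mod fs = 46.06 kHz.
46.06 kHz > fs/2 = 23.09 kHz, folds to fs − 46.06 kHz = 0.12 kHz.
Distinct values: {0.12 kHz, 14.52 kHz, 18.14 kHz}.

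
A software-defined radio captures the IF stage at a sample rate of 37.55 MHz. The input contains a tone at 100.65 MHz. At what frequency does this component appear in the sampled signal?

100.65 MHz mod fs = 25.55 MHz.
25.55 MHz > fs/2 = 18.775 MHz, folds to fs − 25.55 MHz = 12 MHz.

12 MHz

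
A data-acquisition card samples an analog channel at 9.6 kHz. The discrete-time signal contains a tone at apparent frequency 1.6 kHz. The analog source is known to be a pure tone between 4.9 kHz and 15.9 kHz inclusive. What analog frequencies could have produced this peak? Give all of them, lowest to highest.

8 kHz, 11.2 kHz

Frequencies that alias to 1.6 kHz are k·fs ± 1.6 kHz for integer k ≥ 0.
k=0: 1.6 kHz.
k=1: 8 kHz, 11.2 kHz.
k=2: 17.6 kHz, 20.8 kHz.
Within [4.9 kHz, 15.9 kHz]: 8 kHz, 11.2 kHz.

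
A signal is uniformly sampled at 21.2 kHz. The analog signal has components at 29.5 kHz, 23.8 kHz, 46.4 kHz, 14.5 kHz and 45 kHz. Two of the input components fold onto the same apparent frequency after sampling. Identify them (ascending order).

fs/2 = 10.6 kHz.
29.5 kHz mod fs = 8.3 kHz.
8.3 kHz ≤ fs/2 = 10.6 kHz, appears at 8.3 kHz.
23.8 kHz mod fs = 2.6 kHz.
2.6 kHz ≤ fs/2 = 10.6 kHz, appears at 2.6 kHz.
46.4 kHz mod fs = 4 kHz.
4 kHz ≤ fs/2 = 10.6 kHz, appears at 4 kHz.
14.5 kHz > fs/2 = 10.6 kHz, folds to fs − 14.5 kHz = 6.7 kHz.
45 kHz mod fs = 2.6 kHz.
2.6 kHz ≤ fs/2 = 10.6 kHz, appears at 2.6 kHz.
23.8 kHz and 45 kHz both map to 2.6 kHz.

23.8 kHz, 45 kHz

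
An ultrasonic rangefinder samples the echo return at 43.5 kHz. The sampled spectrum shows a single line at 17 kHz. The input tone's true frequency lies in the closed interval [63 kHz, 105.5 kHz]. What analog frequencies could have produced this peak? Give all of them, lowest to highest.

Frequencies that alias to 17 kHz are k·fs ± 17 kHz for integer k ≥ 0.
k=0: 17 kHz.
k=1: 26.5 kHz, 60.5 kHz.
k=2: 70 kHz, 104 kHz.
k=3: 113.5 kHz, 147.5 kHz.
Within [63 kHz, 105.5 kHz]: 70 kHz, 104 kHz.

70 kHz, 104 kHz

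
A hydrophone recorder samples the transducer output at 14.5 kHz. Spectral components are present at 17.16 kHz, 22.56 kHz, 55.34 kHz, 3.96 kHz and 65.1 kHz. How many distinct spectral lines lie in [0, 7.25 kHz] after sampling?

fs/2 = 7.25 kHz.
17.16 kHz mod fs = 2.66 kHz.
2.66 kHz ≤ fs/2 = 7.25 kHz, appears at 2.66 kHz.
22.56 kHz mod fs = 8.06 kHz.
8.06 kHz > fs/2 = 7.25 kHz, folds to fs − 8.06 kHz = 6.44 kHz.
55.34 kHz mod fs = 11.84 kHz.
11.84 kHz > fs/2 = 7.25 kHz, folds to fs − 11.84 kHz = 2.66 kHz.
3.96 kHz ≤ fs/2 = 7.25 kHz, passes unchanged.
65.1 kHz mod fs = 7.1 kHz.
7.1 kHz ≤ fs/2 = 7.25 kHz, appears at 7.1 kHz.
Distinct values: {2.66 kHz, 3.96 kHz, 6.44 kHz, 7.1 kHz} → 4.

4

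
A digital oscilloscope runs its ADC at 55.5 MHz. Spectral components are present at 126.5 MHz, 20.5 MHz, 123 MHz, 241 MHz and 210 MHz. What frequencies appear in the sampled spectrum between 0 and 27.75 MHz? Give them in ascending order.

12 MHz, 15.5 MHz, 19 MHz, 20.5 MHz

fs/2 = 27.75 MHz.
126.5 MHz mod fs = 15.5 MHz.
15.5 MHz ≤ fs/2 = 27.75 MHz, appears at 15.5 MHz.
20.5 MHz ≤ fs/2 = 27.75 MHz, passes unchanged.
123 MHz mod fs = 12 MHz.
12 MHz ≤ fs/2 = 27.75 MHz, appears at 12 MHz.
241 MHz mod fs = 19 MHz.
19 MHz ≤ fs/2 = 27.75 MHz, appears at 19 MHz.
210 MHz mod fs = 43.5 MHz.
43.5 MHz > fs/2 = 27.75 MHz, folds to fs − 43.5 MHz = 12 MHz.
Distinct values: {12 MHz, 15.5 MHz, 19 MHz, 20.5 MHz}.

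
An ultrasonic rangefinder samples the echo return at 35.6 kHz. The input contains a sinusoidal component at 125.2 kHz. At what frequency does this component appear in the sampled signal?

17.2 kHz

125.2 kHz mod fs = 18.4 kHz.
18.4 kHz > fs/2 = 17.8 kHz, folds to fs − 18.4 kHz = 17.2 kHz.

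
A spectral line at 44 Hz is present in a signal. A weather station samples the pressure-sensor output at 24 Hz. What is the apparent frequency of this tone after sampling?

44 Hz mod fs = 20 Hz.
20 Hz > fs/2 = 12 Hz, folds to fs − 20 Hz = 4 Hz.

4 Hz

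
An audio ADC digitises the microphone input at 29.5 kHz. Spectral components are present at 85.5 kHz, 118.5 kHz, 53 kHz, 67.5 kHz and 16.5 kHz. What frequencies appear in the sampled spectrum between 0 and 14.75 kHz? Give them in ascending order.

fs/2 = 14.75 kHz.
85.5 kHz mod fs = 26.5 kHz.
26.5 kHz > fs/2 = 14.75 kHz, folds to fs − 26.5 kHz = 3 kHz.
118.5 kHz mod fs = 0.5 kHz.
0.5 kHz ≤ fs/2 = 14.75 kHz, appears at 0.5 kHz.
53 kHz mod fs = 23.5 kHz.
23.5 kHz > fs/2 = 14.75 kHz, folds to fs − 23.5 kHz = 6 kHz.
67.5 kHz mod fs = 8.5 kHz.
8.5 kHz ≤ fs/2 = 14.75 kHz, appears at 8.5 kHz.
16.5 kHz > fs/2 = 14.75 kHz, folds to fs − 16.5 kHz = 13 kHz.
Distinct values: {0.5 kHz, 3 kHz, 6 kHz, 8.5 kHz, 13 kHz}.

0.5 kHz, 3 kHz, 6 kHz, 8.5 kHz, 13 kHz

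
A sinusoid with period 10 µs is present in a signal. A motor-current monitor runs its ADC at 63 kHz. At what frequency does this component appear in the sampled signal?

T = 10 µs → f = 1/T = 100 kHz.
100 kHz mod fs = 37 kHz.
37 kHz > fs/2 = 31.5 kHz, folds to fs − 37 kHz = 26 kHz.

26 kHz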